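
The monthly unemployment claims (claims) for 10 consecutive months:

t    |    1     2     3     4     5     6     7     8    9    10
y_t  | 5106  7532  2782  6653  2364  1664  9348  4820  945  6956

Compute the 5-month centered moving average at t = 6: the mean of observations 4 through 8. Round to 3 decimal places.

4969.800

Sum of periods 4–8: 6653 + 2364 + 1664 + 9348 + 4820 = 24849
Divide by 5: 24849 / 5 = 4969.800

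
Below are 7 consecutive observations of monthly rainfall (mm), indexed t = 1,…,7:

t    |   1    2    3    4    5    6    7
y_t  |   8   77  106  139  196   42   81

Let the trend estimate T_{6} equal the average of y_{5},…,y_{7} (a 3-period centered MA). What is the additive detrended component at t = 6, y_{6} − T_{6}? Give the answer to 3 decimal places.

-64.333

Trend T_6 = (196 + 42 + 81) / 3 = 319/3 = 106.33333
Detrended value: 42 − 106.33333 = -64.333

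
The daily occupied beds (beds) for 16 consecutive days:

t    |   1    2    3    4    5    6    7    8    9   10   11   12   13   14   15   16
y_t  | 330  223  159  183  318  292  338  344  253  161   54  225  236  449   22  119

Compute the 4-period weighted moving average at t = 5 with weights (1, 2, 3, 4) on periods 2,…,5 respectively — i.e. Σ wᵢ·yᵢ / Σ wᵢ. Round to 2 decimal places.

236.20

Weighted sum: 1·223 + 2·159 + 3·183 + 4·318 = 223 + 318 + 549 + 1272 = 2362
Weight total: 1 + 2 + 3 + 4 = 10
WMA = 2362 / 10 = 236.20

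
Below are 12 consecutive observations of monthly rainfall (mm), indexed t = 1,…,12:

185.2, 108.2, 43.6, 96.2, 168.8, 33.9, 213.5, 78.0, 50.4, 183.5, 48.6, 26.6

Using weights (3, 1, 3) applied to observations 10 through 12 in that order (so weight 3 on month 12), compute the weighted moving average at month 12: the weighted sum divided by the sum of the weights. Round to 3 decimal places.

Weighted sum: 3·183.5 + 1·48.6 + 3·26.6 = 550.5 + 48.6 + 79.8 = 678.9
Weight total: 3 + 1 + 3 = 7
WMA = 678.9 / 7 = 96.986

96.986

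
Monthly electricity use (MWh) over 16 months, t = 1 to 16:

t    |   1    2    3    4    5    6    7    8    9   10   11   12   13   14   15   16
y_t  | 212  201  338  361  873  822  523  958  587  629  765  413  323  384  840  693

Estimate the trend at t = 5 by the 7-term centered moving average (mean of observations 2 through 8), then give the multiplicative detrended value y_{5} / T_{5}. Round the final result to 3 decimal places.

1.499

Trend T_5 = (201 + 338 + 361 + 873 + 822 + 523 + 958) / 7 = 4076/7 = 582.28571
Ratio to trend: 873 / 582.28571 = 1.499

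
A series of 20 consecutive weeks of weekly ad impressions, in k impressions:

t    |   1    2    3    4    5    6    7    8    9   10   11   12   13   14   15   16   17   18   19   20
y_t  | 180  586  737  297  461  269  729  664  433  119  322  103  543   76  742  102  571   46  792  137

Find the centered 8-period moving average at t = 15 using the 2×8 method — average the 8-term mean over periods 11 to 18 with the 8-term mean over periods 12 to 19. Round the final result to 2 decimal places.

Sum over 11–18: 322 + 103 + 543 + 76 + 742 + 102 + 571 + 46 = 2505
Sum over 12–19: 103 + 543 + 76 + 742 + 102 + 571 + 46 + 792 = 2975
CMA at t=15 = (2505 + 2975) / (2·8) = 5480 / 16 = 342.50

342.50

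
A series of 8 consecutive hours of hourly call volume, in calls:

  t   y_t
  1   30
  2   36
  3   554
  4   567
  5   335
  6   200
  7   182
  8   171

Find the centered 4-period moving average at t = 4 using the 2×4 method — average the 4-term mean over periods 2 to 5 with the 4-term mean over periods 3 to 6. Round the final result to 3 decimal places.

393.500

Sum over 2–5: 36 + 554 + 567 + 335 = 1492
Sum over 3–6: 554 + 567 + 335 + 200 = 1656
CMA at t=4 = (1492 + 1656) / (2·4) = 3148 / 8 = 393.500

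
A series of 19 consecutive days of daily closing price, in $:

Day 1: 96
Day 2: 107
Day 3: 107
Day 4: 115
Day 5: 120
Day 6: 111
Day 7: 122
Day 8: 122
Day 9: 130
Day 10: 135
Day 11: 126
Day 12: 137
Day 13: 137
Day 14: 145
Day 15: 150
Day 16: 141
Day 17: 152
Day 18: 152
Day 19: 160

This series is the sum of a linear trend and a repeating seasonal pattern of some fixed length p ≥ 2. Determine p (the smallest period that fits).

First differences y_{t+1} − y_t: 11, 0, 8, 5, -9, 11, 0, 8, 5, -9, 11, 0, …
The difference pattern repeats every 5 terms and not for any smaller step, so p = 5.

5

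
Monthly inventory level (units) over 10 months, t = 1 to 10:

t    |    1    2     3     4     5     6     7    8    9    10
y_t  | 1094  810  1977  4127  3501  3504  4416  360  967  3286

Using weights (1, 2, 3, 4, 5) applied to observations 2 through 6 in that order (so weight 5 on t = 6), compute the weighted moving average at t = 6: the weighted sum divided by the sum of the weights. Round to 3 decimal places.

3244.600

Weighted sum: 1·810 + 2·1977 + 3·4127 + 4·3501 + 5·3504 = 810 + 3954 + 12381 + 14004 + 17520 = 48669
Weight total: 1 + 2 + 3 + 4 + 5 = 15
WMA = 48669 / 15 = 3244.600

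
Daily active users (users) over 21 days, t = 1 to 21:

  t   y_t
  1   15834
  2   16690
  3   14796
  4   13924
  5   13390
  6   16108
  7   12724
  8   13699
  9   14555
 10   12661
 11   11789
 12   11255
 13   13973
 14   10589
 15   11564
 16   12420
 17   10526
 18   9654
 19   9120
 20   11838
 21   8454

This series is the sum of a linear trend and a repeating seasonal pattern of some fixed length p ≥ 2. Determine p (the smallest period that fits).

First differences y_{t+1} − y_t: 856, -1894, -872, -534, 2718, -3384, 975, 856, -1894, -872, -534, 2718, -3384, 975, 856, -1894, …
The difference pattern repeats every 7 terms and not for any smaller step, so p = 7.

7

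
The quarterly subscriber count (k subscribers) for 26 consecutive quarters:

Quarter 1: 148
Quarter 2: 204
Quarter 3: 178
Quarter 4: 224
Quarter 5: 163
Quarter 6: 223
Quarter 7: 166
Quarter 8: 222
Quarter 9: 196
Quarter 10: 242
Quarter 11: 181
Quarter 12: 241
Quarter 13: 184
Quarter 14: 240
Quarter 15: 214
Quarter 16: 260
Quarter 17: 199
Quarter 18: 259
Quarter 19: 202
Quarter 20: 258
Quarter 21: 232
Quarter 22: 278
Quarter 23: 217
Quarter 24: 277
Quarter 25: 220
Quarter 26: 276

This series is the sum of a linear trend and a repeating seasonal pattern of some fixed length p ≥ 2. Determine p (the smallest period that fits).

6

First differences y_{t+1} − y_t: 56, -26, 46, -61, 60, -57, 56, -26, 46, -61, 60, -57, 56, -26, …
The difference pattern repeats every 6 terms and not for any smaller step, so p = 6.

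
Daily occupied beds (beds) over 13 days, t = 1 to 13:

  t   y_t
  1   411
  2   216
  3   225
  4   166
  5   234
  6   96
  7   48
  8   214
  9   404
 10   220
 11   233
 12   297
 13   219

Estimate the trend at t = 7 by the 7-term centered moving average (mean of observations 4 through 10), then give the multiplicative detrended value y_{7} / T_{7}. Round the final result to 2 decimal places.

0.24

Trend T_7 = (166 + 234 + 96 + 48 + 214 + 404 + 220) / 7 = 1382/7 = 197.4286
Ratio to trend: 48 / 197.4286 = 0.24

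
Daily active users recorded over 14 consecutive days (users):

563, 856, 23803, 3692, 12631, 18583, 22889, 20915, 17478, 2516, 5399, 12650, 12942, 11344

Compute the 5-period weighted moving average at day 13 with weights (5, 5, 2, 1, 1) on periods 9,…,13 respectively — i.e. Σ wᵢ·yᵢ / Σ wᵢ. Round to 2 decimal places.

9740.00

Weighted sum: 5·17478 + 5·2516 + 2·5399 + 1·12650 + 1·12942 = 87390 + 12580 + 10798 + 12650 + 12942 = 136360
Weight total: 5 + 5 + 2 + 1 + 1 = 14
WMA = 136360 / 14 = 9740.00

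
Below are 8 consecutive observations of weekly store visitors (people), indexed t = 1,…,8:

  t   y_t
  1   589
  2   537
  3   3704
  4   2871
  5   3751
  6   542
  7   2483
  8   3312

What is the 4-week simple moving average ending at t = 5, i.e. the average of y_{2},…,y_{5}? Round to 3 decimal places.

Sum of periods 2–5: 537 + 3704 + 2871 + 3751 = 10863
Divide by 4: 10863 / 4 = 2715.750

2715.750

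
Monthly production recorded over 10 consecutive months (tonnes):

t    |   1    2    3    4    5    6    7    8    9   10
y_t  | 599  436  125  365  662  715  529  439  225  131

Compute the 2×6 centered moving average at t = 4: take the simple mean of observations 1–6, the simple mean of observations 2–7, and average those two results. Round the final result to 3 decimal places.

477.833

Sum over 1–6: 599 + 436 + 125 + 365 + 662 + 715 = 2902
Sum over 2–7: 436 + 125 + 365 + 662 + 715 + 529 = 2832
CMA at t=4 = (2902 + 2832) / (2·6) = 5734 / 12 = 477.833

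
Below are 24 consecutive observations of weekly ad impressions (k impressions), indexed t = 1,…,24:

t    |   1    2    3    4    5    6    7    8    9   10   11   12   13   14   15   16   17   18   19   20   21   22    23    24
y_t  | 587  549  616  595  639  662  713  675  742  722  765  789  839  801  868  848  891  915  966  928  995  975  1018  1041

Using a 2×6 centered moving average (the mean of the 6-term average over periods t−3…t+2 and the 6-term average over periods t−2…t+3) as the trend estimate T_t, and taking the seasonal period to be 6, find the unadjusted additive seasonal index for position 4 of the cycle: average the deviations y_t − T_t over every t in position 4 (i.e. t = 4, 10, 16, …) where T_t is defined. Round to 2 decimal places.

-23.08

Season position 4 occurs at t = 4, 10, 16 (where T_t is defined).
t=4: T_4 = 618.5000; y_4 − T_4 = 595 − 618.5000 = -23.5000
t=10: T_10 = 744.8333; y_10 − T_10 = 722 − 744.8333 = -22.8333
t=16: T_16 = 870.9167; y_16 − T_16 = 848 − 870.9167 = -22.9167
Mean deviation: (-23.5000 + -22.8333 + -22.9167) / 3 = -23.08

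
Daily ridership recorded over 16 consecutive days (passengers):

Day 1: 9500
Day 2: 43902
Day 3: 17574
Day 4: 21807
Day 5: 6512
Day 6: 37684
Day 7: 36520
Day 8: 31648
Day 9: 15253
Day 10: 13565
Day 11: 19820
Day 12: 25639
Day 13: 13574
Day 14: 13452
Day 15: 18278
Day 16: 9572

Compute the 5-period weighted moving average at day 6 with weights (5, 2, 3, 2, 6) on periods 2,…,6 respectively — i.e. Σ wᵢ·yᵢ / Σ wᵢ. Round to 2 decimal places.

31067.06

Weighted sum: 5·43902 + 2·17574 + 3·21807 + 2·6512 + 6·37684 = 219510 + 35148 + 65421 + 13024 + 226104 = 559207
Weight total: 5 + 2 + 3 + 2 + 6 = 18
WMA = 559207 / 18 = 31067.06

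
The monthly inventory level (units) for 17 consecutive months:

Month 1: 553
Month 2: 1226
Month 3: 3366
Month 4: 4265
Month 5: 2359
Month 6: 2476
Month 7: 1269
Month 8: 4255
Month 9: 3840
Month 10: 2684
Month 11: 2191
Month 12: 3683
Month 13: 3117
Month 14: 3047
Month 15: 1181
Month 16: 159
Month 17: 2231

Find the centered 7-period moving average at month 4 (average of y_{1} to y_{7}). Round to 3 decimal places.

2216.286

Sum of periods 1–7: 553 + 1226 + 3366 + 4265 + 2359 + 2476 + 1269 = 15514
Divide by 7: 15514 / 7 = 2216.286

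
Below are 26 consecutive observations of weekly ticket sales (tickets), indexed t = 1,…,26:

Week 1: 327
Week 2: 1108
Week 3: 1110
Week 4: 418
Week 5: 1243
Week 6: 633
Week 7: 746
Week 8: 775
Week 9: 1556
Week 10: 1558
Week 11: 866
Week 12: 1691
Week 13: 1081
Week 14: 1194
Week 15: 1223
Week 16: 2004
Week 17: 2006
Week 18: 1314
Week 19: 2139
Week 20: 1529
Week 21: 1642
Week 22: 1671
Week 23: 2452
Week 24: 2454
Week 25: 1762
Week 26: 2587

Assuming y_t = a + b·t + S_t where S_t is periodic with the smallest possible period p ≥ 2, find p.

7

First differences y_{t+1} − y_t: 781, 2, -692, 825, -610, 113, 29, 781, 2, -692, 825, -610, 113, 29, 781, 2, …
The difference pattern repeats every 7 terms and not for any smaller step, so p = 7.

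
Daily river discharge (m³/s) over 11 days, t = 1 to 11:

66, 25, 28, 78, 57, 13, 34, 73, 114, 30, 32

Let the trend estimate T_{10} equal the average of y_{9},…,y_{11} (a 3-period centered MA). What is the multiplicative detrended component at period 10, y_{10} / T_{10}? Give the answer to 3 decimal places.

0.511

Trend T_10 = (114 + 30 + 32) / 3 = 176/3 = 58.66667
Ratio to trend: 30 / 58.66667 = 0.511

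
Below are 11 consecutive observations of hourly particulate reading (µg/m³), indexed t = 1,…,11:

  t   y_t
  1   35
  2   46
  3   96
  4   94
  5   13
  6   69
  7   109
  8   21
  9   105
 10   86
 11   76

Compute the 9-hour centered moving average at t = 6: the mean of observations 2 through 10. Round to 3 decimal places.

71.000

Sum of periods 2–10: 46 + 96 + 94 + 13 + 69 + 109 + 21 + 105 + 86 = 639
Divide by 9: 639 / 9 = 71.000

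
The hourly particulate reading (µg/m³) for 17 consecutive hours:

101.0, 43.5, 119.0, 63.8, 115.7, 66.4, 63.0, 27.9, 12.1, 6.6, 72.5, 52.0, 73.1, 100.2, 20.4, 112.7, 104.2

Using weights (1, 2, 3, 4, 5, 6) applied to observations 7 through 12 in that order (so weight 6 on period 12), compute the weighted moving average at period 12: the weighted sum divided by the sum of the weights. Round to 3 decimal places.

Weighted sum: 1·63.0 + 2·27.9 + 3·12.1 + 4·6.6 + 5·72.5 + 6·52.0 = 63.0 + 55.8 + 36.3 + 26.4 + 362.5 + 312.0 = 856.0
Weight total: 1 + 2 + 3 + 4 + 5 + 6 = 21
WMA = 856.0 / 21 = 40.762

40.762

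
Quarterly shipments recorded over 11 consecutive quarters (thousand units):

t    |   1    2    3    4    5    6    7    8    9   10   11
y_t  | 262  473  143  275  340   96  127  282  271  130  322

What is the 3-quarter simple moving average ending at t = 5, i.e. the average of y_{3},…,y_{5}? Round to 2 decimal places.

Sum of periods 3–5: 143 + 275 + 340 = 758
Divide by 3: 758 / 3 = 252.67

252.67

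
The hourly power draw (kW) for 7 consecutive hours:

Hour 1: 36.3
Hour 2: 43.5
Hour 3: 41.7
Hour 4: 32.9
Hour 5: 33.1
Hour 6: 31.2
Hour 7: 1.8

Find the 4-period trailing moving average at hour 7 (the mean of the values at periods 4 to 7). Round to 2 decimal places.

Sum of periods 4–7: 32.9 + 33.1 + 31.2 + 1.8 = 99.0
Divide by 4: 99.0 / 4 = 24.75

24.75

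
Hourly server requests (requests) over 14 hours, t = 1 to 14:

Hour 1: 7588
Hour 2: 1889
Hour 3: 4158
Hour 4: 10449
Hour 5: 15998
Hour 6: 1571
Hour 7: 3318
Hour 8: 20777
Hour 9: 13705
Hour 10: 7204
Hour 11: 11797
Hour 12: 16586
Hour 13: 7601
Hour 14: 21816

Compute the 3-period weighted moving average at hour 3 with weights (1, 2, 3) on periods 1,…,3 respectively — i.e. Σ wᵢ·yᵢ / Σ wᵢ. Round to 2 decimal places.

Weighted sum: 1·7588 + 2·1889 + 3·4158 = 7588 + 3778 + 12474 = 23840
Weight total: 1 + 2 + 3 = 6
WMA = 23840 / 6 = 3973.33

3973.33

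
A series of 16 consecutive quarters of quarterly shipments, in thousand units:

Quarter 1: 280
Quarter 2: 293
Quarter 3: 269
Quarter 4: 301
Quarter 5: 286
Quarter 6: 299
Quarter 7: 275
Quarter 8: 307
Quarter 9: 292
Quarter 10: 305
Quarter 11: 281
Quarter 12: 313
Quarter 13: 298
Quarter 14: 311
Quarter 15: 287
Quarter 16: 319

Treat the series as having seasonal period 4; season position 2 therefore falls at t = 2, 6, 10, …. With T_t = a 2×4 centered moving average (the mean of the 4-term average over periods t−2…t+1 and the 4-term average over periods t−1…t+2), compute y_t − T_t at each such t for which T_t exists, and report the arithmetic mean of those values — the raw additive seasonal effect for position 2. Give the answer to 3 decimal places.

Season position 2 occurs at t = 6, 10, 14 (where T_t is defined).
t=6: T_6 = 291.00000; y_6 − T_6 = 299 − 291.00000 = 8.00000
t=10: T_10 = 297.00000; y_10 − T_10 = 305 − 297.00000 = 8.00000
t=14: T_14 = 303.00000; y_14 − T_14 = 311 − 303.00000 = 8.00000
Mean deviation: (8.00000 + 8.00000 + 8.00000) / 3 = 8.000

8.000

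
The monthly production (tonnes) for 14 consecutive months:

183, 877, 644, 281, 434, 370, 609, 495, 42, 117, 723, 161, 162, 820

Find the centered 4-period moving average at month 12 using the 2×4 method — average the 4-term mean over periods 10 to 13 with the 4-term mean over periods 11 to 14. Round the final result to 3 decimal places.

Sum over 10–13: 117 + 723 + 161 + 162 = 1163
Sum over 11–14: 723 + 161 + 162 + 820 = 1866
CMA at t=12 = (1163 + 1866) / (2·4) = 3029 / 8 = 378.625

378.625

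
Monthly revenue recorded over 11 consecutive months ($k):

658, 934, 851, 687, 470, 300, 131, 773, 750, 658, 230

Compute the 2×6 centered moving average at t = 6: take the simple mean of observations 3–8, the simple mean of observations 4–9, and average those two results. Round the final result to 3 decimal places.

Sum over 3–8: 851 + 687 + 470 + 300 + 131 + 773 = 3212
Sum over 4–9: 687 + 470 + 300 + 131 + 773 + 750 = 3111
CMA at t=6 = (3212 + 3111) / (2·6) = 6323 / 12 = 526.917

526.917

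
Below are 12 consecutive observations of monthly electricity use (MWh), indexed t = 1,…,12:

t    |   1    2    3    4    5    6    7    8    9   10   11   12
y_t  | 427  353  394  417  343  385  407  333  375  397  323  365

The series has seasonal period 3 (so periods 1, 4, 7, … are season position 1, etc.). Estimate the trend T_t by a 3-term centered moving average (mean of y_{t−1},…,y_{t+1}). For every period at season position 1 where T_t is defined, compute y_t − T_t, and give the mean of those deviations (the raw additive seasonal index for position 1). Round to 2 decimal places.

32.11

Season position 1 occurs at t = 4, 7, 10 (where T_t is defined).
t=4: T_4 = 384.6667; y_4 − T_4 = 417 − 384.6667 = 32.3333
t=7: T_7 = 375.0000; y_7 − T_7 = 407 − 375.0000 = 32.0000
t=10: T_10 = 365.0000; y_10 − T_10 = 397 − 365.0000 = 32.0000
Mean deviation: (32.3333 + 32.0000 + 32.0000) / 3 = 32.11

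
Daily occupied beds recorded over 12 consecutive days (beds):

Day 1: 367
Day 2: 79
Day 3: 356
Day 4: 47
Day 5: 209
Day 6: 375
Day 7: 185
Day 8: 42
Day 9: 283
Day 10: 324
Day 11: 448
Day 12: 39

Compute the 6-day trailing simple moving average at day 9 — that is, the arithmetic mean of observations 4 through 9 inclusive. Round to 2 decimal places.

190.17

Sum of periods 4–9: 47 + 209 + 375 + 185 + 42 + 283 = 1141
Divide by 6: 1141 / 6 = 190.17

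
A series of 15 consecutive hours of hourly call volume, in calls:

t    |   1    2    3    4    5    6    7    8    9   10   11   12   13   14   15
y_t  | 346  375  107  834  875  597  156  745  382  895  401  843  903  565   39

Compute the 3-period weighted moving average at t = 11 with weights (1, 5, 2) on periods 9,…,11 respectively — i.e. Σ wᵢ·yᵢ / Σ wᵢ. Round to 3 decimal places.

707.375

Weighted sum: 1·382 + 5·895 + 2·401 = 382 + 4475 + 802 = 5659
Weight total: 1 + 5 + 2 = 8
WMA = 5659 / 8 = 707.375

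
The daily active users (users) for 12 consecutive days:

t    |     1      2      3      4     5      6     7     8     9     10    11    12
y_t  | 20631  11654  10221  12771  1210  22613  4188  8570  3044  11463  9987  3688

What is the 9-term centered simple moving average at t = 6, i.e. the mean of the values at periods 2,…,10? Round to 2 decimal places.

Sum of periods 2–10: 11654 + 10221 + 12771 + 1210 + 22613 + 4188 + 8570 + 3044 + 11463 = 85734
Divide by 9: 85734 / 9 = 9526.00

9526.00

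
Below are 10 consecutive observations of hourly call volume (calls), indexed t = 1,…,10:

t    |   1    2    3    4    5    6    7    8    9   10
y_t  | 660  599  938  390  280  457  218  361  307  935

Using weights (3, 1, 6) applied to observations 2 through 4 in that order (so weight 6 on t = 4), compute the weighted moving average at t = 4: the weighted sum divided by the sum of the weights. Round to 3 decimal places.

Weighted sum: 3·599 + 1·938 + 6·390 = 1797 + 938 + 2340 = 5075
Weight total: 3 + 1 + 6 = 10
WMA = 5075 / 10 = 507.500

507.500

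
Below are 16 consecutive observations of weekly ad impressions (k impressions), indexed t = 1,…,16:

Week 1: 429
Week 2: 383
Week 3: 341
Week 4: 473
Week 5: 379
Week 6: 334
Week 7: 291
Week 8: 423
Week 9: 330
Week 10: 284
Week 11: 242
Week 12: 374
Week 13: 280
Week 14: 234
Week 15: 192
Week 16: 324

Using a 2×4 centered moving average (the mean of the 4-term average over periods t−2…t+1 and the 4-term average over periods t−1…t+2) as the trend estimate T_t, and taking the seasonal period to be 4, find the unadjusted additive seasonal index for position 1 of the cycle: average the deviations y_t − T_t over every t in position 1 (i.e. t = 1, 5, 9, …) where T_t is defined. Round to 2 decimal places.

Season position 1 occurs at t = 5, 9, 13 (where T_t is defined).
t=5: T_5 = 375.5000; y_5 − T_5 = 379 − 375.5000 = 3.5000
t=9: T_9 = 325.8750; y_9 − T_9 = 330 − 325.8750 = 4.1250
t=13: T_13 = 276.2500; y_13 − T_13 = 280 − 276.2500 = 3.7500
Mean deviation: (3.5000 + 4.1250 + 3.7500) / 3 = 3.79

3.79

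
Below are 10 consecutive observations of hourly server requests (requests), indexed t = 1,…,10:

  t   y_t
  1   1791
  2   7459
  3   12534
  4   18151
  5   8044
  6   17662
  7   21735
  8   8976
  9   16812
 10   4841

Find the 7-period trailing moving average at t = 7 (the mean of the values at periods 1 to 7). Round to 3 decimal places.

Sum of periods 1–7: 1791 + 7459 + 12534 + 18151 + 8044 + 17662 + 21735 = 87376
Divide by 7: 87376 / 7 = 12482.286

12482.286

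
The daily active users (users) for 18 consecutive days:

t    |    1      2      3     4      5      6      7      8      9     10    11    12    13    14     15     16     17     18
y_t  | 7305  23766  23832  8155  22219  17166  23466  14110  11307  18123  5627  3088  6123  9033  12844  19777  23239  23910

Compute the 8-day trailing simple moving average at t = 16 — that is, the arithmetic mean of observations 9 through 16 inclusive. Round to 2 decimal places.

Sum of periods 9–16: 11307 + 18123 + 5627 + 3088 + 6123 + 9033 + 12844 + 19777 = 85922
Divide by 8: 85922 / 8 = 10740.25

10740.25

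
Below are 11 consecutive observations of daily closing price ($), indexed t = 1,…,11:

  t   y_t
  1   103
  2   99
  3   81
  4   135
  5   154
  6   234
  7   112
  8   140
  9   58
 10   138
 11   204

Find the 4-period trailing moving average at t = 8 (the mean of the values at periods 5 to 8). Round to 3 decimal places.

Sum of periods 5–8: 154 + 234 + 112 + 140 = 640
Divide by 4: 640 / 4 = 160.000

160.000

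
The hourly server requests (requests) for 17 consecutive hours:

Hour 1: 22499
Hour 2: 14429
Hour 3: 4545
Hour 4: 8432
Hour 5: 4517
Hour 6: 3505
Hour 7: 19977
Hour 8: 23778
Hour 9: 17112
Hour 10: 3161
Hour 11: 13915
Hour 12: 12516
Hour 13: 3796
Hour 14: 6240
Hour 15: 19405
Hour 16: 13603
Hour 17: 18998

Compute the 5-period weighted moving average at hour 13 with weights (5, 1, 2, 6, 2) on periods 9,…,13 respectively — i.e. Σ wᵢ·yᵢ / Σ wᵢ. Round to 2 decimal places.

12452.44

Weighted sum: 5·17112 + 1·3161 + 2·13915 + 6·12516 + 2·3796 = 85560 + 3161 + 27830 + 75096 + 7592 = 199239
Weight total: 5 + 1 + 2 + 6 + 2 = 16
WMA = 199239 / 16 = 12452.44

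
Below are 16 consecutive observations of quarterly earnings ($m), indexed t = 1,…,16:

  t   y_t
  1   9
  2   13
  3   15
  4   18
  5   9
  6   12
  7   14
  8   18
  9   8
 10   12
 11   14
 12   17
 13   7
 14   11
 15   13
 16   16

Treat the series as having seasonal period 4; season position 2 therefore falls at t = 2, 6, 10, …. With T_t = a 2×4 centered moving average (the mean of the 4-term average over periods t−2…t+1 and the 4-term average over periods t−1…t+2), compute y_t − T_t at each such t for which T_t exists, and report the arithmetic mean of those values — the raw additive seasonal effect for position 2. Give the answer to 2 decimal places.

-1.00

Season position 2 occurs at t = 6, 10, 14 (where T_t is defined).
t=6: T_6 = 13.2500; y_6 − T_6 = 12 − 13.2500 = -1.2500
t=10: T_10 = 12.8750; y_10 − T_10 = 12 − 12.8750 = -0.8750
t=14: T_14 = 11.8750; y_14 − T_14 = 11 − 11.8750 = -0.8750
Mean deviation: (-1.2500 + -0.8750 + -0.8750) / 3 = -1.00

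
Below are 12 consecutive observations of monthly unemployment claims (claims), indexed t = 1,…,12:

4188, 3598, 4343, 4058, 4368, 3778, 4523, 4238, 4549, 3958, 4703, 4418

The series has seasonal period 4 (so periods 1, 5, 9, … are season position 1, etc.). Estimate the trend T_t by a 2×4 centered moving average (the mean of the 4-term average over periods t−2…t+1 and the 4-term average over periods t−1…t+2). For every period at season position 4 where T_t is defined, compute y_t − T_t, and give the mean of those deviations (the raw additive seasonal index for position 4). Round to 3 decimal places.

-56.375

Season position 4 occurs at t = 4, 8 (where T_t is defined).
t=4: T_4 = 4114.25000; y_4 − T_4 = 4058 − 4114.25000 = -56.25000
t=8: T_8 = 4294.50000; y_8 − T_8 = 4238 − 4294.50000 = -56.50000
Mean deviation: (-56.25000 + -56.50000) / 2 = -56.375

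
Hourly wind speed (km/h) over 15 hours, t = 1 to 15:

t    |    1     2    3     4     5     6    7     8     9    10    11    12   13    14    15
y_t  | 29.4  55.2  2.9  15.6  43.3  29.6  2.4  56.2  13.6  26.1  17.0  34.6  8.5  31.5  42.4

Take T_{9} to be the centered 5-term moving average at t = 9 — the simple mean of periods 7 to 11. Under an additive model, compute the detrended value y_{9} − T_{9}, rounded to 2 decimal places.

-9.46

Trend T_9 = (2.4 + 56.2 + 13.6 + 26.1 + 17.0) / 5 = 115.3/5 = 23.0600
Detrended value: 13.6 − 23.0600 = -9.46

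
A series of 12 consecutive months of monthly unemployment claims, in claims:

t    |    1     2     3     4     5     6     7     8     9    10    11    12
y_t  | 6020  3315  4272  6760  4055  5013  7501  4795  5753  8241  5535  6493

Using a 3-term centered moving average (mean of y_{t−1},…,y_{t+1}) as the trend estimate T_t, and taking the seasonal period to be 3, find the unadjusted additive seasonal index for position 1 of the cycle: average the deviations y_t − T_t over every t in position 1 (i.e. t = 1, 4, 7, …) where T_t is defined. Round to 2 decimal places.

1731.22

Season position 1 occurs at t = 4, 7, 10 (where T_t is defined).
t=4: T_4 = 5029.0000; y_4 − T_4 = 6760 − 5029.0000 = 1731.0000
t=7: T_7 = 5769.6667; y_7 − T_7 = 7501 − 5769.6667 = 1731.3333
t=10: T_10 = 6509.6667; y_10 − T_10 = 8241 − 6509.6667 = 1731.3333
Mean deviation: (1731.0000 + 1731.3333 + 1731.3333) / 3 = 1731.22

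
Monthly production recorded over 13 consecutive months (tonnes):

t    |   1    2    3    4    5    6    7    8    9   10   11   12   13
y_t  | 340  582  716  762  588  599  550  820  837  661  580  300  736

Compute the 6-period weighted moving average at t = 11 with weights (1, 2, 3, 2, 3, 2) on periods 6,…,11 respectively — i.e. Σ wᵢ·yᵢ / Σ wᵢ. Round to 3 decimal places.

690.462

Weighted sum: 1·599 + 2·550 + 3·820 + 2·837 + 3·661 + 2·580 = 599 + 1100 + 2460 + 1674 + 1983 + 1160 = 8976
Weight total: 1 + 2 + 3 + 2 + 3 + 2 = 13
WMA = 8976 / 13 = 690.462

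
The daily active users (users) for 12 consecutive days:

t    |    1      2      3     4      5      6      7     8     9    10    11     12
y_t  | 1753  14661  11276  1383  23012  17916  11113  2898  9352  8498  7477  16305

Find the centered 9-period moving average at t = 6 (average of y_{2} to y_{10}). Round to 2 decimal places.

Sum of periods 2–10: 14661 + 11276 + 1383 + 23012 + 17916 + 11113 + 2898 + 9352 + 8498 = 100109
Divide by 9: 100109 / 9 = 11123.22

11123.22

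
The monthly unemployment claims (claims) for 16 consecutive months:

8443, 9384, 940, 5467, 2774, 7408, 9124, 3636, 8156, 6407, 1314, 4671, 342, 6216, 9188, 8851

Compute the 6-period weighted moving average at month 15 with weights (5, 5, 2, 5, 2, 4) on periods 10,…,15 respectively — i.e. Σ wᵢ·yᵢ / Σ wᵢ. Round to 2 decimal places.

Weighted sum: 5·6407 + 5·1314 + 2·4671 + 5·342 + 2·6216 + 4·9188 = 32035 + 6570 + 9342 + 1710 + 12432 + 36752 = 98841
Weight total: 5 + 5 + 2 + 5 + 2 + 4 = 23
WMA = 98841 / 23 = 4297.43

4297.43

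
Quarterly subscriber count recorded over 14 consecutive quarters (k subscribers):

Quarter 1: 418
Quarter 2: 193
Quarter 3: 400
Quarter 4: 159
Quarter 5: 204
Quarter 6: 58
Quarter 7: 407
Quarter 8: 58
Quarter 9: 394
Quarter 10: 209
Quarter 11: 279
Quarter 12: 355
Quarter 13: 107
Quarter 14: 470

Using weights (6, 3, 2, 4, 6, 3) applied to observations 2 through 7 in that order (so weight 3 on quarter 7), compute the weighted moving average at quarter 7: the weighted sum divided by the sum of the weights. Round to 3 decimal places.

Weighted sum: 6·193 + 3·400 + 2·159 + 4·204 + 6·58 + 3·407 = 1158 + 1200 + 318 + 816 + 348 + 1221 = 5061
Weight total: 6 + 3 + 2 + 4 + 6 + 3 = 24
WMA = 5061 / 24 = 210.875

210.875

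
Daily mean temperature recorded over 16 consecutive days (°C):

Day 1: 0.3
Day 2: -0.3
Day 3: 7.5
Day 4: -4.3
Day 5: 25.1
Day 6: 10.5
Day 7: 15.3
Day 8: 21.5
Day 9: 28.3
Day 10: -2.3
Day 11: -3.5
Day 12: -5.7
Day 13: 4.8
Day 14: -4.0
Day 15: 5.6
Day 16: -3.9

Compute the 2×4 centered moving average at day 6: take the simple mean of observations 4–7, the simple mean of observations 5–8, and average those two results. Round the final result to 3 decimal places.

Sum over 4–7: (-4.3) + 25.1 + 10.5 + 15.3 = 46.6
Sum over 5–8: 25.1 + 10.5 + 15.3 + 21.5 = 72.4
CMA at t=6 = (46.6 + 72.4) / (2·4) = 119.0 / 8 = 14.875

14.875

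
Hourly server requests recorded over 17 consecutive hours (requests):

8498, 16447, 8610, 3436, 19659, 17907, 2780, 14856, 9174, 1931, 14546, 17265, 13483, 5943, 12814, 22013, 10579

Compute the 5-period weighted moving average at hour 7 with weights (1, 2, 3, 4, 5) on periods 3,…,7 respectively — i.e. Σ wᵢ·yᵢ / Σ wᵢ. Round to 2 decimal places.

Weighted sum: 1·8610 + 2·3436 + 3·19659 + 4·17907 + 5·2780 = 8610 + 6872 + 58977 + 71628 + 13900 = 159987
Weight total: 1 + 2 + 3 + 4 + 5 = 15
WMA = 159987 / 15 = 10665.80

10665.80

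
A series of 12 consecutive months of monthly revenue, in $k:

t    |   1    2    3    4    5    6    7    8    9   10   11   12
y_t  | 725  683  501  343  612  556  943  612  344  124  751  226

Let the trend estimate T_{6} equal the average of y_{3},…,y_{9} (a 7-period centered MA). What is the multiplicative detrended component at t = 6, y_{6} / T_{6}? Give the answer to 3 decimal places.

0.995

Trend T_6 = (501 + 343 + 612 + 556 + 943 + 612 + 344) / 7 = 3911/7 = 558.71429
Ratio to trend: 556 / 558.71429 = 0.995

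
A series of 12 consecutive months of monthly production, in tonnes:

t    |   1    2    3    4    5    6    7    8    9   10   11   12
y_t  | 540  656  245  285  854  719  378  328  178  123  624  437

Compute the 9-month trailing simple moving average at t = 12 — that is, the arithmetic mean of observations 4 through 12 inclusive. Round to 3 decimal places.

436.222

Sum of periods 4–12: 285 + 854 + 719 + 378 + 328 + 178 + 123 + 624 + 437 = 3926
Divide by 9: 3926 / 9 = 436.222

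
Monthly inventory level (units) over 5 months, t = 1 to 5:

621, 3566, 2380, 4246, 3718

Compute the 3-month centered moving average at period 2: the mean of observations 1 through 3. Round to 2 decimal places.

2189.00

Sum of periods 1–3: 621 + 3566 + 2380 = 6567
Divide by 3: 6567 / 3 = 2189.00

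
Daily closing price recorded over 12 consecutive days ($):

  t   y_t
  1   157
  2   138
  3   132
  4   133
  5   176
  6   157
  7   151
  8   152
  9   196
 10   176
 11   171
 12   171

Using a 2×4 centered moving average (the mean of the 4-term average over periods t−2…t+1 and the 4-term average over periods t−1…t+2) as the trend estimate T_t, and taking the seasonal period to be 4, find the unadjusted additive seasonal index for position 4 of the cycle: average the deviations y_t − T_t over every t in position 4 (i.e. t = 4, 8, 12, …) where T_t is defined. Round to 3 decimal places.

Season position 4 occurs at t = 4, 8 (where T_t is defined).
t=4: T_4 = 147.12500; y_4 − T_4 = 133 − 147.12500 = -14.12500
t=8: T_8 = 166.37500; y_8 − T_8 = 152 − 166.37500 = -14.37500
Mean deviation: (-14.12500 + -14.37500) / 2 = -14.250

-14.250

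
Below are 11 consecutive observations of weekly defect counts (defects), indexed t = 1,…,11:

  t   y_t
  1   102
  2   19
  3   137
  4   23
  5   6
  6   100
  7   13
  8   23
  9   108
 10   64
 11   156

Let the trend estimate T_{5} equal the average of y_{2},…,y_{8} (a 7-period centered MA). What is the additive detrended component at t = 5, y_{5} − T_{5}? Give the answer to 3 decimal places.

Trend T_5 = (19 + 137 + 23 + 6 + 100 + 13 + 23) / 7 = 321/7 = 45.85714
Detrended value: 6 − 45.85714 = -39.857

-39.857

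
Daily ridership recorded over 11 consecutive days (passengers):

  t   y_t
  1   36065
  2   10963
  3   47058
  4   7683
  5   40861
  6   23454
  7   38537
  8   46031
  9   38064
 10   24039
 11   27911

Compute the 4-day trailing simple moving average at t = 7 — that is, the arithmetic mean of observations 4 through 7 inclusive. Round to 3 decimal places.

27633.750

Sum of periods 4–7: 7683 + 40861 + 23454 + 38537 = 110535
Divide by 4: 110535 / 4 = 27633.750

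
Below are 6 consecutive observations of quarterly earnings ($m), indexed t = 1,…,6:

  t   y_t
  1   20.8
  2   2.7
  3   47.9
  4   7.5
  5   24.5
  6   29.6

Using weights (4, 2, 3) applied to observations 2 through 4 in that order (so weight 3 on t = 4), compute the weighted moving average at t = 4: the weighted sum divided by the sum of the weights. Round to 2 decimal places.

Weighted sum: 4·2.7 + 2·47.9 + 3·7.5 = 10.8 + 95.8 + 22.5 = 129.1
Weight total: 4 + 2 + 3 = 9
WMA = 129.1 / 9 = 14.34

14.34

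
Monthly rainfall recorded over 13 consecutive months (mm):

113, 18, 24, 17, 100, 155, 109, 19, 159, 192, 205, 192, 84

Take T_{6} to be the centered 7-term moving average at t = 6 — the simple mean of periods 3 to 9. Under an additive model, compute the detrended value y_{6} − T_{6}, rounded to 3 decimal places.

71.714

Trend T_6 = (24 + 17 + 100 + 155 + 109 + 19 + 159) / 7 = 583/7 = 83.28571
Detrended value: 155 − 83.28571 = 71.714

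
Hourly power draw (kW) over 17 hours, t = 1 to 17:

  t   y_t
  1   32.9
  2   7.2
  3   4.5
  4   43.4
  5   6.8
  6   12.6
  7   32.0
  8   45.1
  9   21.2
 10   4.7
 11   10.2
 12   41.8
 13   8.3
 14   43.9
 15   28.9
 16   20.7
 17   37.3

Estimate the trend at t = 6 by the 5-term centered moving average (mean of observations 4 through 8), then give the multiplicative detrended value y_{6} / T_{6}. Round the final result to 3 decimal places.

Trend T_6 = (43.4 + 6.8 + 12.6 + 32.0 + 45.1) / 5 = 139.9/5 = 27.98000
Ratio to trend: 12.6 / 27.98000 = 0.450

0.450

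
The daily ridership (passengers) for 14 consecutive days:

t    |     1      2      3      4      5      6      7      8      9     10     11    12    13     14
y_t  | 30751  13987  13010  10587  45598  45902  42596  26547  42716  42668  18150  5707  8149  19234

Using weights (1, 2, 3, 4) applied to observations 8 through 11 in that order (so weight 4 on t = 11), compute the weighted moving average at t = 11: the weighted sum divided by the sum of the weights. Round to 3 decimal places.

Weighted sum: 1·26547 + 2·42716 + 3·42668 + 4·18150 = 26547 + 85432 + 128004 + 72600 = 312583
Weight total: 1 + 2 + 3 + 4 = 10
WMA = 312583 / 10 = 31258.300

31258.300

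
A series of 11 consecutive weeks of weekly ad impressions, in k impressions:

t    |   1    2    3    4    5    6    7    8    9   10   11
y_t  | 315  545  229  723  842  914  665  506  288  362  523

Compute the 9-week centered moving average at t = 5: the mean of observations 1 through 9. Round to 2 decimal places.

Sum of periods 1–9: 315 + 545 + 229 + 723 + 842 + 914 + 665 + 506 + 288 = 5027
Divide by 9: 5027 / 9 = 558.56

558.56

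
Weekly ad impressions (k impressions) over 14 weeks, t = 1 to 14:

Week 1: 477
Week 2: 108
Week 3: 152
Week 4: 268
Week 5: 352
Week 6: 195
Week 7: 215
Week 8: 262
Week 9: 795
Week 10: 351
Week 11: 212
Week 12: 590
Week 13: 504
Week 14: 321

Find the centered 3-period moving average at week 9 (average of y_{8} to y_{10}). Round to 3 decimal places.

469.333

Sum of periods 8–10: 262 + 795 + 351 = 1408
Divide by 3: 1408 / 3 = 469.333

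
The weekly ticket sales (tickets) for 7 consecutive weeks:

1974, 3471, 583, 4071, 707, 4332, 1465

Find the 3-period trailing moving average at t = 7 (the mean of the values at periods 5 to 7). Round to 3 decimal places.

Sum of periods 5–7: 707 + 4332 + 1465 = 6504
Divide by 3: 6504 / 3 = 2168.000

2168.000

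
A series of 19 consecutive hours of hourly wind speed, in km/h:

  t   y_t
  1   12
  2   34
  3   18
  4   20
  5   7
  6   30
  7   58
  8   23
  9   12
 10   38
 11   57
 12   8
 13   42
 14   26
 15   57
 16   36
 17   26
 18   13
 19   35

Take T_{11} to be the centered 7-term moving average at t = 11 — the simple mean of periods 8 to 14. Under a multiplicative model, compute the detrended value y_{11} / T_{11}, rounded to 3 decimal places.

1.937

Trend T_11 = (23 + 12 + 38 + 57 + 8 + 42 + 26) / 7 = 206/7 = 29.42857
Ratio to trend: 57 / 29.42857 = 1.937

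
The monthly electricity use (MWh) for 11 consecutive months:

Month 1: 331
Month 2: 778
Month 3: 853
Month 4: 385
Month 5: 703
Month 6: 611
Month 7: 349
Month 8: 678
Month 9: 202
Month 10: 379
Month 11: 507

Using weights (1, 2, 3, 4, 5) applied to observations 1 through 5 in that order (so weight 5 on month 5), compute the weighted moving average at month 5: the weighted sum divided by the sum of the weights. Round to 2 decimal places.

Weighted sum: 1·331 + 2·778 + 3·853 + 4·385 + 5·703 = 331 + 1556 + 2559 + 1540 + 3515 = 9501
Weight total: 1 + 2 + 3 + 4 + 5 = 15
WMA = 9501 / 15 = 633.40

633.40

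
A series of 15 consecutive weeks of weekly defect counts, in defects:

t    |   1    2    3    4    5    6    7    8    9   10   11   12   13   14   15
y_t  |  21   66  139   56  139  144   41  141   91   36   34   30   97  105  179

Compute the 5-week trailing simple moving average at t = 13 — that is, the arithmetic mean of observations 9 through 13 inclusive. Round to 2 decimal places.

Sum of periods 9–13: 91 + 36 + 34 + 30 + 97 = 288
Divide by 5: 288 / 5 = 57.60

57.60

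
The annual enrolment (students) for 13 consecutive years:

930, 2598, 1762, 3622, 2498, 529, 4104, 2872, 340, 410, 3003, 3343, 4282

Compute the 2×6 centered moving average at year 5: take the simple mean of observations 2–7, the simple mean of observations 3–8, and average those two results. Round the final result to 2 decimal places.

Sum over 2–7: 2598 + 1762 + 3622 + 2498 + 529 + 4104 = 15113
Sum over 3–8: 1762 + 3622 + 2498 + 529 + 4104 + 2872 = 15387
CMA at t=5 = (15113 + 15387) / (2·6) = 30500 / 12 = 2541.67

2541.67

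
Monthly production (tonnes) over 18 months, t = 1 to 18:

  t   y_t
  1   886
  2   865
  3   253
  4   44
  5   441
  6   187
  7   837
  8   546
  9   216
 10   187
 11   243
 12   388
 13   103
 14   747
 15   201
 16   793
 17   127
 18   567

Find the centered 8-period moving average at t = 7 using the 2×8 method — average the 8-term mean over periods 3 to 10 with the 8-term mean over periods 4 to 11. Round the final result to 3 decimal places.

338.250

Sum over 3–10: 253 + 44 + 441 + 187 + 837 + 546 + 216 + 187 = 2711
Sum over 4–11: 44 + 441 + 187 + 837 + 546 + 216 + 187 + 243 = 2701
CMA at t=7 = (2711 + 2701) / (2·8) = 5412 / 16 = 338.250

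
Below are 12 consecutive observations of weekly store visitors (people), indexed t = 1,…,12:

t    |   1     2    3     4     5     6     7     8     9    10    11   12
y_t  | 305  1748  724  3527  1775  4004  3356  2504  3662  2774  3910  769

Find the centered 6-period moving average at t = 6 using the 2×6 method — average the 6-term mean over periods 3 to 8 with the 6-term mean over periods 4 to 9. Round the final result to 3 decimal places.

2893.167

Sum over 3–8: 724 + 3527 + 1775 + 4004 + 3356 + 2504 = 15890
Sum over 4–9: 3527 + 1775 + 4004 + 3356 + 2504 + 3662 = 18828
CMA at t=6 = (15890 + 18828) / (2·6) = 34718 / 12 = 2893.167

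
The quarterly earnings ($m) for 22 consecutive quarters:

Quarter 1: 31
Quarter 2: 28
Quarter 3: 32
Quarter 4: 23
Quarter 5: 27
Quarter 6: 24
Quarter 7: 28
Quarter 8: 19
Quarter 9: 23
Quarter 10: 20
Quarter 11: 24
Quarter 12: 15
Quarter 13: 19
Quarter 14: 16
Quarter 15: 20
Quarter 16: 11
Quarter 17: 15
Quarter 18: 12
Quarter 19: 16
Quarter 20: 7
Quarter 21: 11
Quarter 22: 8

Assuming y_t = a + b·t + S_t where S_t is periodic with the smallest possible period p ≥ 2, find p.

First differences y_{t+1} − y_t: -3, 4, -9, 4, -3, 4, -9, 4, -3, 4, …
The difference pattern repeats every 4 terms and not for any smaller step, so p = 4.

4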